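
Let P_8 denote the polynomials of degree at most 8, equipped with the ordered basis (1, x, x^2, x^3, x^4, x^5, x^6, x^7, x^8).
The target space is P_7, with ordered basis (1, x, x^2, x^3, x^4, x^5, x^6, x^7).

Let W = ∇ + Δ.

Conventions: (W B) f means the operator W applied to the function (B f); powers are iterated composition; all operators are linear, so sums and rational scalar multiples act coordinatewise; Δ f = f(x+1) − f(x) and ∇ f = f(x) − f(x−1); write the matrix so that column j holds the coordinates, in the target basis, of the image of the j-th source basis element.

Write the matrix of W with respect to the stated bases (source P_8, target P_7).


image of 1: 0
image of x: 2
image of x^2: 4x
image of x^3: 6x^2 + 2
image of x^4: 8x^3 + 8x
image of x^5: 10x^4 + 20x^2 + 2
image of x^6: 12x^5 + 40x^3 + 12x
image of x^7: 14x^6 + 70x^4 + 42x^2 + 2
image of x^8: 16x^7 + 112x^5 + 112x^3 + 16x
each image's coordinates form column j of the matrix

the matrix is [[0, 2, 0, 2, 0, 2, 0, 2, 0]; [0, 0, 4, 0, 8, 0, 12, 0, 16]; [0, 0, 0, 6, 0, 20, 0, 42, 0]; [0, 0, 0, 0, 8, 0, 40, 0, 112]; [0, 0, 0, 0, 0, 10, 0, 70, 0]; [0, 0, 0, 0, 0, 0, 12, 0, 112]; [0, 0, 0, 0, 0, 0, 0, 14, 0]; [0, 0, 0, 0, 0, 0, 0, 0, 16]] (rows listed top to bottom)


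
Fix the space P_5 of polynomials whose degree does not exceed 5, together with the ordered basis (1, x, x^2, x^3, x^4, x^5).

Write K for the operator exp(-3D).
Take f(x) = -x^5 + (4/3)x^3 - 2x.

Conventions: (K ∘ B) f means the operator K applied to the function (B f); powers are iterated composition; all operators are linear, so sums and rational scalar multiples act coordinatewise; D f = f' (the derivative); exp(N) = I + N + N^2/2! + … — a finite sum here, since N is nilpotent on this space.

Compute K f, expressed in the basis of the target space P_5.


the result is g(x) = -x^5 + 15x^4 - (266/3)x^3 + 258x^2 - 371x + 213

order-1 term: 15x^4 - 12x^2 + 6
order-2 term: -90x^3 + 36x
order-3 term: 270x^2 - 36
order-4 term: -405x
order-5 term: 243
the series for exp(-3D) f terminates at order 5
exp(-3D) f = -x^5 + 15x^4 - (266/3)x^3 + 258x^2 - 371x + 213


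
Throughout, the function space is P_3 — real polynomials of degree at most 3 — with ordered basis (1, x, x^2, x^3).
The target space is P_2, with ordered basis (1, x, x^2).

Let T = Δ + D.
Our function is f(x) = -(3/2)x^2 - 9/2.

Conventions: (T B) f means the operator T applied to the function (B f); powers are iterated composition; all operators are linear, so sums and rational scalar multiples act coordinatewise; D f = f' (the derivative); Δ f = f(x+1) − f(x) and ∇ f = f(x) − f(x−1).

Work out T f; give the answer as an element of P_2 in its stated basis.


g(x) = -6x - 3/2

Δ f = -3x - 3/2
D f = -3x
(Δ + D) f = -6x - 3/2


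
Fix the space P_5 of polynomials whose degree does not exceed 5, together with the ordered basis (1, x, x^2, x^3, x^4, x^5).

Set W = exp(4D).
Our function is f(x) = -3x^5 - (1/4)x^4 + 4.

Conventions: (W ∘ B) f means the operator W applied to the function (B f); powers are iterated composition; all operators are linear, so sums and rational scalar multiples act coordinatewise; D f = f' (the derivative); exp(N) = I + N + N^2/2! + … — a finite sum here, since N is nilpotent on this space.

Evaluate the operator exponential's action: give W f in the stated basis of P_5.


order-1 term: -60x^4 - 4x^3
order-2 term: -480x^3 - 24x^2
order-3 term: -1920x^2 - 64x
order-4 term: -3840x - 64
order-5 term: -3072
the series for exp(4D) f terminates at order 5
exp(4D) f = -3x^5 - (241/4)x^4 - 484x^3 - 1944x^2 - 3904x - 3132

the result is g(x) = -3x^5 - (241/4)x^4 - 484x^3 - 1944x^2 - 3904x - 3132


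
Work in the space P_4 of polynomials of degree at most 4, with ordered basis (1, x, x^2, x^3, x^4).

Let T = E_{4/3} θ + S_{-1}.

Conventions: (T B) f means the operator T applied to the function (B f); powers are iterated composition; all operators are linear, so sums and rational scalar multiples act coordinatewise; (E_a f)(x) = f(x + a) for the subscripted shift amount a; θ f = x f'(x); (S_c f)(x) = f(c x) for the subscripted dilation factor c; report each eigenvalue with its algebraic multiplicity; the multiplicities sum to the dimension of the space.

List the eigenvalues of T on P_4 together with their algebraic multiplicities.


λ = 0 (multiplicity 1), λ = 1 (multiplicity 1), λ = 2 (multiplicity 1), λ = 3 (multiplicity 1), λ = 5 (multiplicity 1)

image of 1: 1
image of x: 4/3
image of x^2: 3x^2 + (16/3)x + 32/9
image of x^3: 2x^3 + 12x^2 + 16x + 64/9
image of x^4: 5x^4 + (64/3)x^3 + (128/3)x^2 + (1024/27)x + 1024/81
the matrix is upper triangular; its diagonal is (1, 0, 3, 2, 5)
for a triangular matrix the eigenvalues are the diagonal entries, with algebraic multiplicity their repetition count


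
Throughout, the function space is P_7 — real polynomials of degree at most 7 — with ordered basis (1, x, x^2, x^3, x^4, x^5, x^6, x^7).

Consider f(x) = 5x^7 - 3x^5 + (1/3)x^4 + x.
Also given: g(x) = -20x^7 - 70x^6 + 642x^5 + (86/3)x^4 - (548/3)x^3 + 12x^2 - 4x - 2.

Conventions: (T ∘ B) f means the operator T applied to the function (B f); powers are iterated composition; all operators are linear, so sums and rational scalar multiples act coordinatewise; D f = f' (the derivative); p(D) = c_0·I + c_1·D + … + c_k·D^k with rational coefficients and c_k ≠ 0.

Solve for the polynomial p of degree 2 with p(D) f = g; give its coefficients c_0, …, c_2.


D^0 f = 5x^7 - 3x^5 + (1/3)x^4 + x
D^1 f = 35x^6 - 15x^4 + (4/3)x^3 + 1
D^2 f = 210x^5 - 60x^3 + 4x^2
matching coefficients of g against c_0 f + c_1 Df + … from the top degree down determines the c_i
solution: c_0 = -4, c_1 = -2, c_2 = 3

p(D) = -4·I − 2·D + 3·D^2, i.e. c_0 = -4, c_1 = -2, c_2 = 3


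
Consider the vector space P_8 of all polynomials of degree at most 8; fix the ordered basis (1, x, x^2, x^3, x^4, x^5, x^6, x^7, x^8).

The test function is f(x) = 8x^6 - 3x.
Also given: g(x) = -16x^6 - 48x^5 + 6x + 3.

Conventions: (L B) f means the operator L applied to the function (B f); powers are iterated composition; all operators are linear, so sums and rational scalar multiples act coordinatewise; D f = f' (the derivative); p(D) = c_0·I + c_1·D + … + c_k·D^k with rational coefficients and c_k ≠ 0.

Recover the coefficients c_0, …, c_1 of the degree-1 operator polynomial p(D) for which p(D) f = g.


c_0 = -2, c_1 = -1

D^0 f = 8x^6 - 3x
D^1 f = 48x^5 - 3
matching coefficients of g against c_0 f + c_1 Df + … from the top degree down determines the c_i
solution: c_0 = -2, c_1 = -1


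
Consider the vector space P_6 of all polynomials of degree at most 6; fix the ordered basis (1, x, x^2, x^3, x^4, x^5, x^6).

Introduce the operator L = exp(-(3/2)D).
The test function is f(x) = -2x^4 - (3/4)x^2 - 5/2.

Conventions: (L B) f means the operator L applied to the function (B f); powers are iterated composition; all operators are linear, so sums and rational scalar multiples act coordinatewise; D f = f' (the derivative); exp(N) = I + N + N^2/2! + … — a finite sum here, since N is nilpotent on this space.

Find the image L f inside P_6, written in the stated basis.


g(x) = -2x^4 + 12x^3 - (111/4)x^2 + (117/4)x - 229/16

order-1 term: 12x^3 + (9/4)x
order-2 term: -27x^2 - 27/16
order-3 term: 27x
order-4 term: -81/8
the series for exp(-(3/2)D) f terminates at order 4
exp(-(3/2)D) f = -2x^4 + 12x^3 - (111/4)x^2 + (117/4)x - 229/16


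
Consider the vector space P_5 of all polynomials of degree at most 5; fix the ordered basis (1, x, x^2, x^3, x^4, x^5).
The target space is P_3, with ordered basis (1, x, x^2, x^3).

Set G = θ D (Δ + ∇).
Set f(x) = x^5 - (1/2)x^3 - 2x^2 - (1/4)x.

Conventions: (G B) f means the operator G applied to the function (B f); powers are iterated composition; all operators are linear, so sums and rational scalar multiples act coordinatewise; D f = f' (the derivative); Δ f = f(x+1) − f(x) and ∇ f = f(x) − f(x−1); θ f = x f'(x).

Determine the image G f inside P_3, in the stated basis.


g(x) = 120x^3 + 34x

Δ f = 5x^4 + 10x^3 + (17/2)x^2 - (1/2)x - 7/4
∇ f = 5x^4 - 10x^3 + (17/2)x^2 - (15/2)x + 9/4
(Δ + ∇) f = 10x^4 + 17x^2 - 8x + 1/2
D (Δ + ∇) f = 40x^3 + 34x - 8
θ D (Δ + ∇) f = 120x^3 + 34x


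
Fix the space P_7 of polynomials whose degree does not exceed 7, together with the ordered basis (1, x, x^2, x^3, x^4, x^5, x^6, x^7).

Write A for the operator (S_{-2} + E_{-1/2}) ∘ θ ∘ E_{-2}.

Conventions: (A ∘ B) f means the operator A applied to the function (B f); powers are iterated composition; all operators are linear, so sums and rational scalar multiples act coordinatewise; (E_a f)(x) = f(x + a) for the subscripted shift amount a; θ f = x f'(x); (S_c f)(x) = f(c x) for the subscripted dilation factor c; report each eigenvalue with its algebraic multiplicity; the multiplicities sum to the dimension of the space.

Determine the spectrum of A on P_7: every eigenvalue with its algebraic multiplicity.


λ = -889 (multiplicity 1), λ = -155 (multiplicity 1), λ = -21 (multiplicity 1), λ = -1 (multiplicity 1), λ = 0 (multiplicity 1), λ = 10 (multiplicity 1), λ = 68 (multiplicity 1), λ = 390 (multiplicity 1)

image of 1: 0
image of x: -x - 1/2
image of x^2: 10x^2 + 2x + 5/2
image of x^3: -21x^3 - (129/2)x^2 + (9/4)x - 75/8
image of x^4: 68x^4 + 160x^3 + 282x^2 - 36x + 125/4
image of x^5: -155x^5 - (1385/2)x^4 - (1495/2)x^3 - (4185/4)x^2 + (3065/16)x - 3125/32
image of x^6: 390x^6 + 1842x^5 + (8505/2)x^4 + 2715x^3 + (28485/8)x^2 - (6303/8)x + 9375/32
image of x^7: -889x^7 - (10969/2)x^6 - (50925/4)x^5 - (163485/8)x^4 - (131915/16)x^3 - (368907/32)x^2 + (183281/64)x - 109375/128
the matrix is upper triangular; its diagonal is (0, -1, 10, -21, 68, -155, 390, -889)
for a triangular matrix the eigenvalues are the diagonal entries, with algebraic multiplicity their repetition count


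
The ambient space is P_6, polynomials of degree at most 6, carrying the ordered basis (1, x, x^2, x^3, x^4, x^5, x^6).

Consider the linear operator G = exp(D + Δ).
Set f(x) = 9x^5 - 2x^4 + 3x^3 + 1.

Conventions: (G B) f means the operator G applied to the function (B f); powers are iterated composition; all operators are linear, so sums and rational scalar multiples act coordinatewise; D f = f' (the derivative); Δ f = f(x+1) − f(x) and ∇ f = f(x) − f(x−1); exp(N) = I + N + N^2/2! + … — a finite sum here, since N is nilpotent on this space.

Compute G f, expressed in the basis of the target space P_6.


the result is g(x) = 9x^5 + 88x^4 + 437x^3 + 1308x^2 + 2265x + 1769

order-1 term: 90x^4 + 74x^3 + 96x^2 + 46x + 10
order-2 term: 360x^3 + 492x^2 + 483x + 176
order-3 term: 720x^2 + 1016x + 606
order-4 term: 720x + 688
order-5 term: 288
the series for exp(D + Δ) f terminates at order 5
exp(D + Δ) f = 9x^5 + 88x^4 + 437x^3 + 1308x^2 + 2265x + 1769


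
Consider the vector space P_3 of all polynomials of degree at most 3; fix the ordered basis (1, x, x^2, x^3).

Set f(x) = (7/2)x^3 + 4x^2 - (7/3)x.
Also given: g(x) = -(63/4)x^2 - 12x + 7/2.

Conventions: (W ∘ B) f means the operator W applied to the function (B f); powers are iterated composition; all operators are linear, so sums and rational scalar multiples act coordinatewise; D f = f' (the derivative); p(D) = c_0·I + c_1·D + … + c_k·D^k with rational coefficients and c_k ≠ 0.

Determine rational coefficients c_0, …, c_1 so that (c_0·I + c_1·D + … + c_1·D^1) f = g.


D^0 f = (7/2)x^3 + 4x^2 - (7/3)x
D^1 f = (21/2)x^2 + 8x - 7/3
matching coefficients of g against c_0 f + c_1 Df + … from the top degree down determines the c_i
solution: c_0 = 0, c_1 = -3/2

c_0 = 0, c_1 = -3/2


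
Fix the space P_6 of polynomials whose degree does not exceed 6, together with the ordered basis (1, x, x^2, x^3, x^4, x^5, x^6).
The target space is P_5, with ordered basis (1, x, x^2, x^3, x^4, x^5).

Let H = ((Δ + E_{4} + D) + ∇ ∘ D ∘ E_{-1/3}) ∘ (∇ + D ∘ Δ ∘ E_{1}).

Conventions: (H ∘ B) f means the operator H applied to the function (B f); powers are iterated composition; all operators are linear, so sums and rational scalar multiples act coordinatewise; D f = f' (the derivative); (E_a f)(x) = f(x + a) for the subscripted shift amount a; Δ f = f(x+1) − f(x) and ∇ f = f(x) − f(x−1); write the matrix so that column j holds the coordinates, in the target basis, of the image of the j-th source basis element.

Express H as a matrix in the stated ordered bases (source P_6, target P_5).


the matrix is [[0, 1, 13, 85, 621, 14153/3, 293999/9]; [0, 0, 2, 39, 340, 3105, 28306]; [0, 0, 0, 3, 78, 850, 9315]; [0, 0, 0, 0, 4, 130, 1700]; [0, 0, 0, 0, 0, 5, 195]; [0, 0, 0, 0, 0, 0, 6]] (rows listed top to bottom)

image of 1: 0
image of x: 1
image of x^2: 2x + 13
image of x^3: 3x^2 + 39x + 85
image of x^4: 4x^3 + 78x^2 + 340x + 621
image of x^5: 5x^4 + 130x^3 + 850x^2 + 3105x + 14153/3
image of x^6: 6x^5 + 195x^4 + 1700x^3 + 9315x^2 + 28306x + 293999/9
each image's coordinates form column j of the matrix


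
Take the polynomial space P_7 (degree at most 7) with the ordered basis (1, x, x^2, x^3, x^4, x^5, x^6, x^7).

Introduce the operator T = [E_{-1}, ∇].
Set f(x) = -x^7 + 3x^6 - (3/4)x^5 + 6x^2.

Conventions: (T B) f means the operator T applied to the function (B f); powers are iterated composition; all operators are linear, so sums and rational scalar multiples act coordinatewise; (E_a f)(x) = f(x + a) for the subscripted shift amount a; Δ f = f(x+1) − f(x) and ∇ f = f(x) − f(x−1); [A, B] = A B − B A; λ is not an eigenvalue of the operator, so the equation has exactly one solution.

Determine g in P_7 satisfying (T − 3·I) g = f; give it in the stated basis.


the image equals g(x) = (1/3)x^7 - x^6 + (1/4)x^5 - 2x^2

write g with unknown coordinates in the stated basis and equate coefficients in (T − 3·I) g = f
solving from the highest basis element down gives g = (1/3)x^7 - x^6 + (1/4)x^5 - 2x^2
check: T g = 0
so T g − 3·g = -x^7 + 3x^6 - (3/4)x^5 + 6x^2 = f ✓


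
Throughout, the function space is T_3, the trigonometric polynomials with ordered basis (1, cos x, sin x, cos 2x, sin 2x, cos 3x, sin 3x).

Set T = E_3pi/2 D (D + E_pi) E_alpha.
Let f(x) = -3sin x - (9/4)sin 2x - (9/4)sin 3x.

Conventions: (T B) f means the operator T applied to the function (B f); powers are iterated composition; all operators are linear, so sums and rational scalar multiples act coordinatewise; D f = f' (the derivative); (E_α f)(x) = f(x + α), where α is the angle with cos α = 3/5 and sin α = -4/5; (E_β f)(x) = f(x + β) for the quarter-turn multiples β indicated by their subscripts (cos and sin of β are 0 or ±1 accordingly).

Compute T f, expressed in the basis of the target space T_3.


E_alpha f = (12/5)cos x - (9/5)sin x + (54/25)cos 2x + (63/100)sin 2x + (99/125)cos 3x + (1053/500)sin 3x
D E_alpha f = -(9/5)cos x - (12/5)sin x + (63/50)cos 2x - (108/25)sin 2x + (3159/500)cos 3x - (297/125)sin 3x
E_pi E_alpha f = -(12/5)cos x + (9/5)sin x + (54/25)cos 2x + (63/100)sin 2x - (99/125)cos 3x - (1053/500)sin 3x
(D + E_pi) E_alpha f = -(21/5)cos x - (3/5)sin x + (171/50)cos 2x - (369/100)sin 2x + (2763/500)cos 3x - (2241/500)sin 3x
D (D + E_pi) E_alpha f = -(3/5)cos x + (21/5)sin x - (369/50)cos 2x - (171/25)sin 2x - (6723/500)cos 3x - (8289/500)sin 3x
E_3pi/2 D (D + E_pi) E_alpha f = -(21/5)cos x - (3/5)sin x + (369/50)cos 2x + (171/25)sin 2x - (8289/500)cos 3x + (6723/500)sin 3x

the image equals g(x) = -(21/5)cos x - (3/5)sin x + (369/50)cos 2x + (171/25)sin 2x - (8289/500)cos 3x + (6723/500)sin 3x


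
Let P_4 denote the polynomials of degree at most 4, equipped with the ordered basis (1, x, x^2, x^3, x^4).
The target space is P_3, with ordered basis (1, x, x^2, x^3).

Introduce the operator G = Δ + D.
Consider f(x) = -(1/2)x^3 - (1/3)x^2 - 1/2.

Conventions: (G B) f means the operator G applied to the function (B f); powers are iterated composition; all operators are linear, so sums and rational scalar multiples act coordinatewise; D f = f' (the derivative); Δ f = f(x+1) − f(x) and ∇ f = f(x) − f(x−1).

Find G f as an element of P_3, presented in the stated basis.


g(x) = -3x^2 - (17/6)x - 5/6

Δ f = -(3/2)x^2 - (13/6)x - 5/6
D f = -(3/2)x^2 - (2/3)x
(Δ + D) f = -3x^2 - (17/6)x - 5/6


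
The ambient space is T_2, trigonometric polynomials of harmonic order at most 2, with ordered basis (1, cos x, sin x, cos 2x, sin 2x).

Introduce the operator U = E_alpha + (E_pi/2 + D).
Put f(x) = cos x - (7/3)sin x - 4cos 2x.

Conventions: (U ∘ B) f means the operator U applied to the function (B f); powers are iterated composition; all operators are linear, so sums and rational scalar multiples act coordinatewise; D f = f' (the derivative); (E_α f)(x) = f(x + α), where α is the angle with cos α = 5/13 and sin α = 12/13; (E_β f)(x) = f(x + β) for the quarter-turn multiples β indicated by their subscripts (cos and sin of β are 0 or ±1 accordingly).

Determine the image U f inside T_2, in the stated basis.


E_alpha f = -(23/13)cos x - (71/39)sin x + (476/169)cos 2x + (480/169)sin 2x
E_pi/2 f = -(7/3)cos x - sin x + 4cos 2x
D f = -(7/3)cos x - sin x + 8sin 2x
(E_pi/2 + D) f = -(14/3)cos x - 2sin x + 4cos 2x + 8sin 2x
(E_alpha + (E_pi/2 + D)) f = -(251/39)cos x - (149/39)sin x + (1152/169)cos 2x + (1832/169)sin 2x

g(x) = -(251/39)cos x - (149/39)sin x + (1152/169)cos 2x + (1832/169)sin 2x


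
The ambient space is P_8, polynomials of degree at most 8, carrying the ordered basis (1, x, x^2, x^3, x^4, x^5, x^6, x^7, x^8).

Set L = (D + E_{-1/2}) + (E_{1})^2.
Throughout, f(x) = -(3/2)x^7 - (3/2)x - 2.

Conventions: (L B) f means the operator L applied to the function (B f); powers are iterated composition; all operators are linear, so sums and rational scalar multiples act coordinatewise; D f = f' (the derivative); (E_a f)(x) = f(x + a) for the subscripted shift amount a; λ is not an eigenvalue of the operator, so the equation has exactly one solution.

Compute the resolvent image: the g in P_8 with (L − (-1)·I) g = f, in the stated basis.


the result is g(x) = -(1/2)x^7 + (35/12)x^6 + (7/24)x^5 - (2485/144)x^4 - (5215/864)x^3 + (54887/1728)x^2 + (350479/10368)x - 597653/62208

write g with unknown coordinates in the stated basis and equate coefficients in (L − (-1)·I) g = f
solving from the highest basis element down gives g = -(1/2)x^7 + (35/12)x^6 + (7/24)x^5 - (2485/144)x^4 - (5215/864)x^3 + (54887/1728)x^2 + (350479/10368)x - 597653/62208
check: L g = -x^7 - (35/12)x^6 - (7/24)x^5 + (2485/144)x^4 + (5215/864)x^3 - (54887/1728)x^2 - (366031/10368)x + 473237/62208
so L g − (-1)·g = -(3/2)x^7 - (3/2)x - 2 = f ✓


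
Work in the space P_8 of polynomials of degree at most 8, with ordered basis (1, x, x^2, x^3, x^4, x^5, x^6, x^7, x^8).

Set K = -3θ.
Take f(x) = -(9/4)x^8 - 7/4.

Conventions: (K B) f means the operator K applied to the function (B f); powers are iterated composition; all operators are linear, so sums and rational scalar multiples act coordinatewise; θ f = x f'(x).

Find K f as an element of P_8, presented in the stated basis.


the result is g(x) = 54x^8

θ f = -18x^8
(-3θ) f = 54x^8


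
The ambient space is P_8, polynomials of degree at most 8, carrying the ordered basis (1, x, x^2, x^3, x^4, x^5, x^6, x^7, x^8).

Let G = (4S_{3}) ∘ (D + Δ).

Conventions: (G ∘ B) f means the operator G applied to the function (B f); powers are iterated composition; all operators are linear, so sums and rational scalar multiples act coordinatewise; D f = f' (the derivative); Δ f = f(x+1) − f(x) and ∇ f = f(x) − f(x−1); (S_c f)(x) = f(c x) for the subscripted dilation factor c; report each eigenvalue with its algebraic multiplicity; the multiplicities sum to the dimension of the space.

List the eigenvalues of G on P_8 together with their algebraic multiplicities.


λ = 0 (multiplicity 9)

image of 1: 0
image of x: 8
image of x^2: 48x + 4
image of x^3: 216x^2 + 36x + 4
image of x^4: 864x^3 + 216x^2 + 48x + 4
image of x^5: 3240x^4 + 1080x^3 + 360x^2 + 60x + 4
image of x^6: 11664x^5 + 4860x^4 + 2160x^3 + 540x^2 + 72x + 4
image of x^7: 40824x^6 + 20412x^5 + 11340x^4 + 3780x^3 + 756x^2 + 84x + 4
image of x^8: 139968x^7 + 81648x^6 + 54432x^5 + 22680x^4 + 6048x^3 + 1008x^2 + 96x + 4
the matrix is upper triangular; its diagonal is (0, 0, 0, 0, 0, 0, 0, 0, 0)
for a triangular matrix the eigenvalues are the diagonal entries, with algebraic multiplicity their repetition count


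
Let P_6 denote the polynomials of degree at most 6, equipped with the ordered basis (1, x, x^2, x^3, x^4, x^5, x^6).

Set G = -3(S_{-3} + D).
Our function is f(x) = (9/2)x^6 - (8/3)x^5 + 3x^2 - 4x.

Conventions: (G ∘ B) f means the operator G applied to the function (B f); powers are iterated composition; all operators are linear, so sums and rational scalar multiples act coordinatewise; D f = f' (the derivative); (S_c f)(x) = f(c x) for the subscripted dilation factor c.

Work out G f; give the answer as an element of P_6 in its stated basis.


S_{-3} f = (6561/2)x^6 + 648x^5 + 27x^2 + 12x
D f = 27x^5 - (40/3)x^4 + 6x - 4
(S_{-3} + D) f = (6561/2)x^6 + 675x^5 - (40/3)x^4 + 27x^2 + 18x - 4
(-3(S_{-3} + D)) f = -(19683/2)x^6 - 2025x^5 + 40x^4 - 81x^2 - 54x + 12

the image equals g(x) = -(19683/2)x^6 - 2025x^5 + 40x^4 - 81x^2 - 54x + 12


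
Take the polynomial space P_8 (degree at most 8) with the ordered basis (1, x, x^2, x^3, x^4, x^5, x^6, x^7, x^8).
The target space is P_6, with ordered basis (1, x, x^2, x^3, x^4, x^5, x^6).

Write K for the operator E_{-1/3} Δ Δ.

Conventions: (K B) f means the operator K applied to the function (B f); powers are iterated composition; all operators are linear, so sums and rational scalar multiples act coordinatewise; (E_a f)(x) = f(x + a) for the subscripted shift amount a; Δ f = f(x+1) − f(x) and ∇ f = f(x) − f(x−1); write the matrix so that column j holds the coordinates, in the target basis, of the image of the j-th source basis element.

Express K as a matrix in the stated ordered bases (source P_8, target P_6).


image of 1: 0
image of x: 0
image of x^2: 2
image of x^3: 6x + 4
image of x^4: 12x^2 + 16x + 22/3
image of x^5: 20x^3 + 40x^2 + (110/3)x + 340/27
image of x^6: 30x^4 + 80x^3 + 110x^2 + (680/9)x + 574/27
image of x^7: 42x^5 + 140x^4 + (770/3)x^3 + (2380/9)x^2 + (4018/27)x + 2884/81
image of x^8: 56x^6 + 224x^5 + (1540/3)x^4 + (19040/27)x^3 + (16072/27)x^2 + (23072/81)x + 43346/729
each image's coordinates form column j of the matrix

the matrix is [[0, 0, 2, 4, 22/3, 340/27, 574/27, 2884/81, 43346/729]; [0, 0, 0, 6, 16, 110/3, 680/9, 4018/27, 23072/81]; [0, 0, 0, 0, 12, 40, 110, 2380/9, 16072/27]; [0, 0, 0, 0, 0, 20, 80, 770/3, 19040/27]; [0, 0, 0, 0, 0, 0, 30, 140, 1540/3]; [0, 0, 0, 0, 0, 0, 0, 42, 224]; [0, 0, 0, 0, 0, 0, 0, 0, 56]] (rows listed top to bottom)


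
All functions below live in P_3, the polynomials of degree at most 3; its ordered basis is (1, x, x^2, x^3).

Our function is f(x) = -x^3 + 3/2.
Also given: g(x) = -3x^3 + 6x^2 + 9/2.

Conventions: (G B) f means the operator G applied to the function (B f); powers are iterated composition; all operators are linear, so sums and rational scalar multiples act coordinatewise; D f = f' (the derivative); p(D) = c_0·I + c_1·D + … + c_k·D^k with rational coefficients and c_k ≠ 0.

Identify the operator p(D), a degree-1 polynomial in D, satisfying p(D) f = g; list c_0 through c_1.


c_0 = 3, c_1 = -2

D^0 f = -x^3 + 3/2
D^1 f = -3x^2
matching coefficients of g against c_0 f + c_1 Df + … from the top degree down determines the c_i
solution: c_0 = 3, c_1 = -2


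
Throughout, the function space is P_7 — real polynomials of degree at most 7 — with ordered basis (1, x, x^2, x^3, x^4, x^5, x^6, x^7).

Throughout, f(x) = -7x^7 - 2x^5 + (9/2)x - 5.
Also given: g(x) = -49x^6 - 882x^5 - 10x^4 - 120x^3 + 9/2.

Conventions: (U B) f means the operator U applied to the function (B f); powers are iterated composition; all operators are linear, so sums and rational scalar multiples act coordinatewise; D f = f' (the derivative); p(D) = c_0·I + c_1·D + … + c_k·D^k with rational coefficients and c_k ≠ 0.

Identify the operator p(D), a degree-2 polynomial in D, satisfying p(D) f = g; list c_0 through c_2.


p(D) = D + 3·D^2, i.e. c_0 = 0, c_1 = 1, c_2 = 3

D^0 f = -7x^7 - 2x^5 + (9/2)x - 5
D^1 f = -49x^6 - 10x^4 + 9/2
D^2 f = -294x^5 - 40x^3
matching coefficients of g against c_0 f + c_1 Df + … from the top degree down determines the c_i
solution: c_0 = 0, c_1 = 1, c_2 = 3


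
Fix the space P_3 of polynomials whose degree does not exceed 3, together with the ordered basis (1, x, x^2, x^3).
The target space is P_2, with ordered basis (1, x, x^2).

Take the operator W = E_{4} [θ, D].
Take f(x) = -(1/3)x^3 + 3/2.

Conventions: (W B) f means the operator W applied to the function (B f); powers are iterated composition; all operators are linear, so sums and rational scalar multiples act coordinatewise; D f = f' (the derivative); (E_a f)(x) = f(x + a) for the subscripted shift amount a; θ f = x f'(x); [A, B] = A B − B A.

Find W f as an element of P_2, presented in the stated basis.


D f = -x^2
θ D f = -2x^2
θ f = -x^3
D θ f = -3x^2
[θ, D] f = x^2
E_{4} [θ, D] f = x^2 + 8x + 16

the result is g(x) = x^2 + 8x + 16


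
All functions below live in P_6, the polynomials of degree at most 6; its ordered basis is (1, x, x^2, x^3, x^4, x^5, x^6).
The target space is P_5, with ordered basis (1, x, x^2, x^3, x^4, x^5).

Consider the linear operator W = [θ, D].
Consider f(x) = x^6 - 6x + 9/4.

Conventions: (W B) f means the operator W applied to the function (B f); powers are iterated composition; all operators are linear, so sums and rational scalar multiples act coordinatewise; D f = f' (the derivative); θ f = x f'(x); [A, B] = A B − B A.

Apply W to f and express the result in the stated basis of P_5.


D f = 6x^5 - 6
θ D f = 30x^5
θ f = 6x^6 - 6x
D θ f = 36x^5 - 6
[θ, D] f = -6x^5 + 6

the image equals g(x) = -6x^5 + 6


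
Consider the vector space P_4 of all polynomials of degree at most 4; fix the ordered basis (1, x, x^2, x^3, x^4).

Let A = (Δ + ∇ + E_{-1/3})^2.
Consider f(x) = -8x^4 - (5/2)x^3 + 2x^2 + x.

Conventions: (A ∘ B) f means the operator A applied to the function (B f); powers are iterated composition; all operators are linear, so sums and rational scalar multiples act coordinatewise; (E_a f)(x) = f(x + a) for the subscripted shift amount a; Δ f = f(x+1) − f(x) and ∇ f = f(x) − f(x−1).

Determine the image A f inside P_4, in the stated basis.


Δ f = -32x^3 - (111/2)x^2 - (71/2)x - 15/2
∇ f = -32x^3 + (81/2)x^2 - (41/2)x + 9/2
E_{-1/3} f = -8x^4 + (49/6)x^3 - (5/6)x^2 + (1/54)x - 19/162
(Δ + ∇ + E_{-1/3}) f = -8x^4 - (335/6)x^3 - (95/6)x^2 - (3023/54)x - 505/162
Δ (Δ + ∇ + E_{-1/3}) f = -32x^3 - (431/2)x^2 - (1387/6)x - 7325/54
∇ (Δ + ∇ + E_{-1/3}) f = -32x^3 - (239/2)x^2 + (623/6)x - 4751/54
E_{-1/3} (Δ + ∇ + E_{-1/3}) f = -8x^4 - (271/6)x^3 + (104/3)x^2 - (1697/27)x + 1276/81
(Δ + ∇ + E_{-1/3}) (Δ + ∇ + E_{-1/3}) f = -8x^4 - (655/6)x^3 - (901/3)x^2 - (5135/27)x - 16838/81

the image equals g(x) = -8x^4 - (655/6)x^3 - (901/3)x^2 - (5135/27)x - 16838/81


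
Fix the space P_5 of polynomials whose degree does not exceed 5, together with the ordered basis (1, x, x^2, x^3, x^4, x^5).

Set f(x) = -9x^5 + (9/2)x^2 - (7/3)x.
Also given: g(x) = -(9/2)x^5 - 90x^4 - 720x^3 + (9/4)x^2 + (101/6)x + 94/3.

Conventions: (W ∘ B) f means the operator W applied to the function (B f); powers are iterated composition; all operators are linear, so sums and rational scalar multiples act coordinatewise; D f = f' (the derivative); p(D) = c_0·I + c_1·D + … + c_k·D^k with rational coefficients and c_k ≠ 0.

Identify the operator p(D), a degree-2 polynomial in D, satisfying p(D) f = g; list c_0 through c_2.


p(D) = (1/2)·I + 2·D + 4·D^2, i.e. c_0 = 1/2, c_1 = 2, c_2 = 4

D^0 f = -9x^5 + (9/2)x^2 - (7/3)x
D^1 f = -45x^4 + 9x - 7/3
D^2 f = -180x^3 + 9
matching coefficients of g against c_0 f + c_1 Df + … from the top degree down determines the c_i
solution: c_0 = 1/2, c_1 = 2, c_2 = 4


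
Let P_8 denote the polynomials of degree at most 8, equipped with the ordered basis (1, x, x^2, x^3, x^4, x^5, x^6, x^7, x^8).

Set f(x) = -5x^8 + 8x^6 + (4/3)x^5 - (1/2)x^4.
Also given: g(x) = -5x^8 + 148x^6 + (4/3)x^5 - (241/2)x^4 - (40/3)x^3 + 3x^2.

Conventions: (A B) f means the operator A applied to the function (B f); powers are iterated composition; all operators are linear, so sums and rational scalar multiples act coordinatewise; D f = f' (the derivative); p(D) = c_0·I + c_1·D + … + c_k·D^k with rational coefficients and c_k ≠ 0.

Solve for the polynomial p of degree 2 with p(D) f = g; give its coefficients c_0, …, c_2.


c_0 = 1, c_1 = 0, c_2 = -1/2

D^0 f = -5x^8 + 8x^6 + (4/3)x^5 - (1/2)x^4
D^1 f = -40x^7 + 48x^5 + (20/3)x^4 - 2x^3
D^2 f = -280x^6 + 240x^4 + (80/3)x^3 - 6x^2
matching coefficients of g against c_0 f + c_1 Df + … from the top degree down determines the c_i
solution: c_0 = 1, c_1 = 0, c_2 = -1/2


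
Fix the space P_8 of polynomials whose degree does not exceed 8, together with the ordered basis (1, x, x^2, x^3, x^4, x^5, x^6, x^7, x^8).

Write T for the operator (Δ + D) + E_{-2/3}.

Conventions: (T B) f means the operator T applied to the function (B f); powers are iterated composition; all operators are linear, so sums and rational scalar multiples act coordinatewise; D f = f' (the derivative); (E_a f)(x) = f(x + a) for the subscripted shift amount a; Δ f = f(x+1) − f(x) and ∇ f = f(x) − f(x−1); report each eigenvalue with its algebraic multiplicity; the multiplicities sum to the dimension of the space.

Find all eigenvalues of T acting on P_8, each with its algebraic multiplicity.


image of 1: 1
image of x: x + 4/3
image of x^2: x^2 + (8/3)x + 13/9
image of x^3: x^3 + 4x^2 + (13/3)x + 19/27
image of x^4: x^4 + (16/3)x^3 + (26/3)x^2 + (76/27)x + 97/81
image of x^5: x^5 + (20/3)x^4 + (130/9)x^3 + (190/27)x^2 + (485/81)x + 211/243
image of x^6: x^6 + 8x^5 + (65/3)x^4 + (380/27)x^3 + (485/27)x^2 + (422/81)x + 793/729
image of x^7: x^7 + (28/3)x^6 + (91/3)x^5 + (665/27)x^4 + (3395/81)x^3 + (1477/81)x^2 + (5551/729)x + 2059/2187
image of x^8: x^8 + (32/3)x^7 + (364/9)x^6 + (1064/27)x^5 + (6790/81)x^4 + (11816/243)x^3 + (22204/729)x^2 + (16472/2187)x + 6817/6561
the matrix is upper triangular; its diagonal is (1, 1, 1, 1, 1, 1, 1, 1, 1)
for a triangular matrix the eigenvalues are the diagonal entries, with algebraic multiplicity their repetition count

λ = 1 (multiplicity 9)


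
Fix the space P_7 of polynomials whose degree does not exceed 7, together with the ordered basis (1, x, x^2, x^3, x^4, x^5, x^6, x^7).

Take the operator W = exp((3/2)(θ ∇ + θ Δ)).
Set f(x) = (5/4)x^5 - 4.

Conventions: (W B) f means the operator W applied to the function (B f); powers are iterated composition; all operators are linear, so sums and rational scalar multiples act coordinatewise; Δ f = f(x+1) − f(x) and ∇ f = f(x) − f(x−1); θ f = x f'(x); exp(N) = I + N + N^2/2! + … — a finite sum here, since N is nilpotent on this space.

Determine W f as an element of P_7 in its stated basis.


order-1 term: 75x^4 + 75x^2
order-2 term: 1350x^3 + 675x
order-3 term: 8100x^2
order-4 term: 12150x
the series for exp((3/2)(θ ∇ + θ Δ)) f terminates at order 4
exp((3/2)(θ ∇ + θ Δ)) f = (5/4)x^5 + 75x^4 + 1350x^3 + 8175x^2 + 12825x - 4

the result is g(x) = (5/4)x^5 + 75x^4 + 1350x^3 + 8175x^2 + 12825x - 4


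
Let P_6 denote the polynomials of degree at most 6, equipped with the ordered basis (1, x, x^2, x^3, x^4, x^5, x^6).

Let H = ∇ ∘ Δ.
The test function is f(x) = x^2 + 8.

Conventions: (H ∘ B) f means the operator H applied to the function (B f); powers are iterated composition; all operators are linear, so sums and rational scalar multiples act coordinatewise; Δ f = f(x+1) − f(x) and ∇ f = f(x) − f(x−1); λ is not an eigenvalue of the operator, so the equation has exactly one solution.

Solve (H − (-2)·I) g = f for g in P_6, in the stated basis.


write g with unknown coordinates in the stated basis and equate coefficients in (H − (-2)·I) g = f
solving from the highest basis element down gives g = (1/2)x^2 + 7/2
check: H g = 1
so H g − (-2)·g = x^2 + 8 = f ✓

the result is g(x) = (1/2)x^2 + 7/2


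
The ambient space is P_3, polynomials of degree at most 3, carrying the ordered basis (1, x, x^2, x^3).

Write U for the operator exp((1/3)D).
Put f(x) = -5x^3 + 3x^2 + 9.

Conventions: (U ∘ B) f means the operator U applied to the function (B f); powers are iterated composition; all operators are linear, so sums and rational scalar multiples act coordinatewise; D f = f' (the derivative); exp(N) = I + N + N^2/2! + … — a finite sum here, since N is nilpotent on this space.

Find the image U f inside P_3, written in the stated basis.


order-1 term: -5x^2 + 2x
order-2 term: -(5/3)x + 1/3
order-3 term: -5/27
the series for exp((1/3)D) f terminates at order 3
exp((1/3)D) f = -5x^3 - 2x^2 + (1/3)x + 247/27

the result is g(x) = -5x^3 - 2x^2 + (1/3)x + 247/27


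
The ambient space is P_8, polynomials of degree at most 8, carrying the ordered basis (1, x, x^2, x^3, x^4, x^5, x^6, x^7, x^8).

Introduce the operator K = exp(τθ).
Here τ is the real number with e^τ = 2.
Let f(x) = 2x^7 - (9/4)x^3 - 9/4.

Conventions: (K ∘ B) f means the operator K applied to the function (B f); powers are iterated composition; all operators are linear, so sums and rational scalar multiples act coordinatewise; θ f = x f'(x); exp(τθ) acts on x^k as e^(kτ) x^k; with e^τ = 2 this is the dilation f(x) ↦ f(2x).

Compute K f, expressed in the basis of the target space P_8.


the image equals g(x) = 256x^7 - 18x^3 - 9/4

exp(τθ) x^k = e^(kτ) x^k; with e^τ = 2 this sends x^k to 2^k x^k
x^3 ↦ 8 x^3
x^7 ↦ 128 x^7
applying this coordinatewise to f: exp(τθ) f = 256x^7 - 18x^3 - 9/4


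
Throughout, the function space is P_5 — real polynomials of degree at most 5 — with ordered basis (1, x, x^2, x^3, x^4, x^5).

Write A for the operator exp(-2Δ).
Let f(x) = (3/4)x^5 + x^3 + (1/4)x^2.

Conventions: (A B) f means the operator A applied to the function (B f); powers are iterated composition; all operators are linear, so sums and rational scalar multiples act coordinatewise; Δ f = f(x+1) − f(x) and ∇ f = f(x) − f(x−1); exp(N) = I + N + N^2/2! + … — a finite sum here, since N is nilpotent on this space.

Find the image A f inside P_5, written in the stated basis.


order-1 term: -(15/2)x^4 - 15x^3 - 21x^2 - (29/2)x - 4
order-2 term: 30x^3 + 90x^2 + 117x + 58
order-3 term: -60x^2 - 180x - 158
order-4 term: 60x + 120
order-5 term: -24
the series for exp(-2Δ) f terminates at order 5
exp(-2Δ) f = (3/4)x^5 - (15/2)x^4 + 16x^3 + (37/4)x^2 - (35/2)x - 8

g(x) = (3/4)x^5 - (15/2)x^4 + 16x^3 + (37/4)x^2 - (35/2)x - 8


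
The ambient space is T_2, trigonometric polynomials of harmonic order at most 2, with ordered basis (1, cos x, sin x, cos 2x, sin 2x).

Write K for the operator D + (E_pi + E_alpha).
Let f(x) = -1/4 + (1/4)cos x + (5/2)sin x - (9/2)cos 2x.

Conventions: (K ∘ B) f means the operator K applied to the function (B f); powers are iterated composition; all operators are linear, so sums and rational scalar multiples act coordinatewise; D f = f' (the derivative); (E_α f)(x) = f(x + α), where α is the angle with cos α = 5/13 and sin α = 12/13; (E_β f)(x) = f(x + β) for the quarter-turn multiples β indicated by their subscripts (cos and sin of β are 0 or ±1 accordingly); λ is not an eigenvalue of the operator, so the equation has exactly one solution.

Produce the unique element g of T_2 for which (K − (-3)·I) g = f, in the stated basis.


write g with unknown coordinates in the stated basis and equate coefficients in (K − (-3)·I) g = f
solving from the highest basis element down gives g = -1/20 - (219/488)cos x + (335/488)sin x - (5013/6154)cos 2x - (2061/3077)sin 2x
check: K g = -1/10 + (779/488)cos x + (215/488)sin x - (6327/3077)cos 2x + (6183/3077)sin 2x
so K g − (-3)·g = -1/4 + (1/4)cos x + (5/2)sin x - (9/2)cos 2x = f ✓

g(x) = -1/20 - (219/488)cos x + (335/488)sin x - (5013/6154)cos 2x - (2061/3077)sin 2x


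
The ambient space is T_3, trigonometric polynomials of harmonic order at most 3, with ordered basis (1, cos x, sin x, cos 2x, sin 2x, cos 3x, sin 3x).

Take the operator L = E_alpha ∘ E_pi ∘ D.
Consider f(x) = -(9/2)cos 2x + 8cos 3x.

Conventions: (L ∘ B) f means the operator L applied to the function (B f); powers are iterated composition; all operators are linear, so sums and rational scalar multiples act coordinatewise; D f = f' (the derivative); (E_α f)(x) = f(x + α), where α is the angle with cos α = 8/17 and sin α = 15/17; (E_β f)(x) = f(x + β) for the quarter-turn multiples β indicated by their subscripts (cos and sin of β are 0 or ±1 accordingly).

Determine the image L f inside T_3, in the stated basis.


D f = 9sin 2x - 24sin 3x
E_pi D f = 9sin 2x + 24sin 3x
E_alpha E_pi D f = (2160/289)cos 2x - (1449/289)sin 2x - (11880/4913)cos 3x - (117312/4913)sin 3x

g(x) = (2160/289)cos 2x - (1449/289)sin 2x - (11880/4913)cos 3x - (117312/4913)sin 3x


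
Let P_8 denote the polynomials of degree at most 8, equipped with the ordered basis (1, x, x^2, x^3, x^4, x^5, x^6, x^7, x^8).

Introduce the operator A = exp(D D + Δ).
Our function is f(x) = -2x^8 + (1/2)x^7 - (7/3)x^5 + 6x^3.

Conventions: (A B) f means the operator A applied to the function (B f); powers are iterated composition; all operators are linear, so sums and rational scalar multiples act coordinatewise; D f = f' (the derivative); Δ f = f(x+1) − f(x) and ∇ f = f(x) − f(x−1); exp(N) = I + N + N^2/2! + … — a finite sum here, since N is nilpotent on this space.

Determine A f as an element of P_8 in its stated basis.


the image equals g(x) = -2x^8 - (31/2)x^7 - (441/2)x^6 - (3577/3)x^5 - (41755/6)x^4 - (137633/6)x^3 - (184382/3)x^2 - (185147/2)x - 422665/6

order-1 term: -16x^7 - (329/2)x^6 - (161/2)x^5 - (805/6)x^4 - (329/2)x^3 - (305/6)x^2 + (179/6)x + 13/6
order-2 term: -56x^6 - (1995/2)x^5 - (8365/2)x^4 - (20405/6)x^3 - (6517/2)x^2 - (10861/6)x - 2047/6
order-3 term: -112x^5 - (5005/2)x^4 - 15925x^3 - (192605/6)x^2 - 19726x - 40445/6
order-4 term: -140x^4 - (6685/2)x^3 - 23485x^2 - (327145/6)x - 33642
order-5 term: -112x^3 - (5019/2)x^2 - (31045/2)x - 77077/3
order-6 term: -56x^2 - (2009/2)x - 7721/2
order-7 term: -16x - 335/2
order-8 term: -2
the series for exp(D D + Δ) f terminates at order 8
exp(D D + Δ) f = -2x^8 - (31/2)x^7 - (441/2)x^6 - (3577/3)x^5 - (41755/6)x^4 - (137633/6)x^3 - (184382/3)x^2 - (185147/2)x - 422665/6


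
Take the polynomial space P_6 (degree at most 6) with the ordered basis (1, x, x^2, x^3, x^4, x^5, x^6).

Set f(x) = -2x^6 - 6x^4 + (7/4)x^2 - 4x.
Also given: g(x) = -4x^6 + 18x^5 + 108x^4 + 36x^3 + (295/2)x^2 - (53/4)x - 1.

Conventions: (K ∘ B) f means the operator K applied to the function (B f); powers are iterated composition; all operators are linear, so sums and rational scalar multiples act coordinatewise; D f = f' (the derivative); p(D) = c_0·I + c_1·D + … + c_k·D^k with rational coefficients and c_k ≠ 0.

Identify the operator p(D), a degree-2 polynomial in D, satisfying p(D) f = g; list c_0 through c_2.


D^0 f = -2x^6 - 6x^4 + (7/4)x^2 - 4x
D^1 f = -12x^5 - 24x^3 + (7/2)x - 4
D^2 f = -60x^4 - 72x^2 + 7/2
matching coefficients of g against c_0 f + c_1 Df + … from the top degree down determines the c_i
solution: c_0 = 2, c_1 = -3/2, c_2 = -2

c_0 = 2, c_1 = -3/2, c_2 = -2


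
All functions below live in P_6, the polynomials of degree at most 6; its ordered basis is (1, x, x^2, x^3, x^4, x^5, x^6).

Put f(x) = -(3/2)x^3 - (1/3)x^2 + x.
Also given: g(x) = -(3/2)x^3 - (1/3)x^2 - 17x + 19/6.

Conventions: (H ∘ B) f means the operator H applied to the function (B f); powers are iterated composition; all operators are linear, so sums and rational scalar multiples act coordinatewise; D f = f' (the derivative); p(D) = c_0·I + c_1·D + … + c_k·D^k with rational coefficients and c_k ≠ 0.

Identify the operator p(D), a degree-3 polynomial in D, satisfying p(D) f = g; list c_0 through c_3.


p(D) = I + 2·D^2 − (1/2)·D^3, i.e. c_0 = 1, c_1 = 0, c_2 = 2, c_3 = -1/2

D^0 f = -(3/2)x^3 - (1/3)x^2 + x
D^1 f = -(9/2)x^2 - (2/3)x + 1
D^2 f = -9x - 2/3
D^3 f = -9
matching coefficients of g against c_0 f + c_1 Df + … from the top degree down determines the c_i
solution: c_0 = 1, c_1 = 0, c_2 = 2, c_3 = -1/2
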